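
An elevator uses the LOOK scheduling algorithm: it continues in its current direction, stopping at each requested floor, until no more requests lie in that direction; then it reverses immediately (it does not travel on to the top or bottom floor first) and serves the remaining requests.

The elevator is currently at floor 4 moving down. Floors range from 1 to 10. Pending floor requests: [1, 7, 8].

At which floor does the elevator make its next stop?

Answer: 1

Derivation:
Current floor: 4, direction: down
Requests above: [7, 8]
Requests below: [1]
Moving down and requests lie below → nearest below is max([1]) = 1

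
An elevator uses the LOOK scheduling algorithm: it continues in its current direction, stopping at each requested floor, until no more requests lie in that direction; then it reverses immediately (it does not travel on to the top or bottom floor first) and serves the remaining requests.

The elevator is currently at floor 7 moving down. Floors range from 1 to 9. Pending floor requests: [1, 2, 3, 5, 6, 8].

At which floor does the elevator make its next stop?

Current floor: 7, direction: down
Requests above: [8]
Requests below: [1, 2, 3, 5, 6]
Moving down and requests lie below → nearest below is max([1, 2, 3, 5, 6]) = 6

Answer: 6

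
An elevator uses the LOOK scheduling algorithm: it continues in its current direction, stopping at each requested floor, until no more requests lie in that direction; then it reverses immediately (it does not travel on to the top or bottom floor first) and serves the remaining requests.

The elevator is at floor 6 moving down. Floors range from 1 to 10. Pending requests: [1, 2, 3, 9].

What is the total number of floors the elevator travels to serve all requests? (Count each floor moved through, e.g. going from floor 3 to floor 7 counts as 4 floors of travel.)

Start at floor 6 moving down, LOOK stop order: [3, 2, 1, 9]
  6 → 3: |3-6| = 3, total = 3
  3 → 2: |2-3| = 1, total = 4
  2 → 1: |1-2| = 1, total = 5
  1 → 9: |9-1| = 8, total = 13

Answer: 13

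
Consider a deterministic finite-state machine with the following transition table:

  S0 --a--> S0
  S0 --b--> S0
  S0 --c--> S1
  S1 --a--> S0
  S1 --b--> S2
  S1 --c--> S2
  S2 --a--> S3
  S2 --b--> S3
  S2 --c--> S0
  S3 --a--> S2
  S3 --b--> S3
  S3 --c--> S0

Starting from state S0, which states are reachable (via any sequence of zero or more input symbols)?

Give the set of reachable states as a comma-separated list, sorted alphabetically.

Answer: S0, S1, S2, S3

Derivation:
BFS from S0:
  visit S0: S0--a-->S0 (seen), S0--b-->S0 (seen), S0--c-->S1 (new)
  visit S1: S1--a-->S0 (seen), S1--b-->S2 (new), S1--c-->S2 (seen)
  visit S2: S2--a-->S3 (new), S2--b-->S3 (seen), S2--c-->S0 (seen)
  visit S3: S3--a-->S2 (seen), S3--b-->S3 (seen), S3--c-->S0 (seen)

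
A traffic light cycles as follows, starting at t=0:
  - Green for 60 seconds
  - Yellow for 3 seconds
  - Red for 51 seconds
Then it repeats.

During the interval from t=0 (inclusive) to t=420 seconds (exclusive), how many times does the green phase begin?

Cycle = 60+3+51 = 114s
green phase starts at t = k*114 + 0 for k=0,1,2,...
Need k*114+0 < 420 → k < 3.684
k ∈ {0, ..., 3} → 4 starts

Answer: 4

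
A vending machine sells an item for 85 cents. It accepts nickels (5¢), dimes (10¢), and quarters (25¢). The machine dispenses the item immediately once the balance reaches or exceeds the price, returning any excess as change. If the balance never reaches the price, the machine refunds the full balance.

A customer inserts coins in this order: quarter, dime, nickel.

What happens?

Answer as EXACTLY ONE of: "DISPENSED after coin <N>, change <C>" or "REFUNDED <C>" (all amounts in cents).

Answer: REFUNDED 40

Derivation:
Price: 85¢
Coin 1 (quarter, 25¢): balance = 25¢
Coin 2 (dime, 10¢): balance = 35¢
Coin 3 (nickel, 5¢): balance = 40¢
All coins inserted, balance 40¢ < price 85¢ → REFUND 40¢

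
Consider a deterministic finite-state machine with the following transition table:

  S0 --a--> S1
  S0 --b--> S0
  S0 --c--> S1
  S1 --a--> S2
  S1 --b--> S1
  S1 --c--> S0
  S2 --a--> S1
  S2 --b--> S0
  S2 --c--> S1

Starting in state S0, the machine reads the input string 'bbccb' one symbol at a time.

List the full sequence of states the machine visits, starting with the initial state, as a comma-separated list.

Start: S0
  read 'b': S0 --b--> S0
  read 'b': S0 --b--> S0
  read 'c': S0 --c--> S1
  read 'c': S1 --c--> S0
  read 'b': S0 --b--> S0

Answer: S0, S0, S0, S1, S0, S0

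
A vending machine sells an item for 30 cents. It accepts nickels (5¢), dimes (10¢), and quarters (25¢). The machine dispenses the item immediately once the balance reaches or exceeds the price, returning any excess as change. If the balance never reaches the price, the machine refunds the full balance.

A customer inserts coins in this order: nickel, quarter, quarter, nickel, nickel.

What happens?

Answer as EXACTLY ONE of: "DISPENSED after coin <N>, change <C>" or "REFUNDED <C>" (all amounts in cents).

Answer: DISPENSED after coin 2, change 0

Derivation:
Price: 30¢
Coin 1 (nickel, 5¢): balance = 5¢
Coin 2 (quarter, 25¢): balance = 30¢
  → balance >= price → DISPENSE, change = 30 - 30 = 0¢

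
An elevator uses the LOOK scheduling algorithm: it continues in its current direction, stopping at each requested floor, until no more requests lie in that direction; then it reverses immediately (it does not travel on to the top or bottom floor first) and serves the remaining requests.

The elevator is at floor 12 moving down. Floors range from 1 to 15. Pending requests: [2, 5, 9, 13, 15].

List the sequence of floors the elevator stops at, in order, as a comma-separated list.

Answer: 9, 5, 2, 13, 15

Derivation:
Current: 12, moving DOWN
Serve below first (descending): [9, 5, 2]
Then reverse, serve above (ascending): [13, 15]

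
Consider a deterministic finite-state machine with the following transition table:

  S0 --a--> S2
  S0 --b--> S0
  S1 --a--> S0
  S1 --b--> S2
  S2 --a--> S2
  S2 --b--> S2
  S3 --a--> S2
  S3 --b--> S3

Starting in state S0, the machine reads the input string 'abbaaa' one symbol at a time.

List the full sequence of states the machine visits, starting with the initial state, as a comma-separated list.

Start: S0
  read 'a': S0 --a--> S2
  read 'b': S2 --b--> S2
  read 'b': S2 --b--> S2
  read 'a': S2 --a--> S2
  read 'a': S2 --a--> S2
  read 'a': S2 --a--> S2

Answer: S0, S2, S2, S2, S2, S2, S2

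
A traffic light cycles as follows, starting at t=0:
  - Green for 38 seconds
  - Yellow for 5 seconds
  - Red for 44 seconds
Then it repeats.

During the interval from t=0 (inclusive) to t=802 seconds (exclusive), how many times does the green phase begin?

Answer: 10

Derivation:
Cycle = 38+5+44 = 87s
green phase starts at t = k*87 + 0 for k=0,1,2,...
Need k*87+0 < 802 → k < 9.218
k ∈ {0, ..., 9} → 10 starts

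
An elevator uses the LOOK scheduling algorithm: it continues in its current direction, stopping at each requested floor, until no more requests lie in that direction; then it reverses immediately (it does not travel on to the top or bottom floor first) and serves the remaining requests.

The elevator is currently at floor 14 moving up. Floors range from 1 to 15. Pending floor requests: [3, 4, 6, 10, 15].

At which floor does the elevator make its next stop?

Current floor: 14, direction: up
Requests above: [15]
Requests below: [3, 4, 6, 10]
Moving up and requests lie above → nearest above is min([15]) = 15

Answer: 15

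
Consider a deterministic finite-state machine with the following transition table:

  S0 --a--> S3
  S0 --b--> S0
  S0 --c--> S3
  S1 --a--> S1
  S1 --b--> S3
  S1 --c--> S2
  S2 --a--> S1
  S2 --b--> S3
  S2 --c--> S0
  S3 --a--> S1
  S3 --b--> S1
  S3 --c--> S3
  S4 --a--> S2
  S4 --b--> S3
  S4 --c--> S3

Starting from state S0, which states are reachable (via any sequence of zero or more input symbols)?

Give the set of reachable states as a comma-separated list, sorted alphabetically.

BFS from S0:
  visit S0: S0--a-->S3 (new), S0--b-->S0 (seen), S0--c-->S3 (seen)
  visit S3: S3--a-->S1 (new), S3--b-->S1 (seen), S3--c-->S3 (seen)
  visit S1: S1--a-->S1 (seen), S1--b-->S3 (seen), S1--c-->S2 (new)
  visit S2: S2--a-->S1 (seen), S2--b-->S3 (seen), S2--c-->S0 (seen)

Answer: S0, S1, S2, S3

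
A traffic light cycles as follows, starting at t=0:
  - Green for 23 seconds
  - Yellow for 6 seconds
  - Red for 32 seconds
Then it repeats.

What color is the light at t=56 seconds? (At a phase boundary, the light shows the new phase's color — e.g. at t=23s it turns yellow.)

Cycle length = 23 + 6 + 32 = 61s
t = 56, phase_t = 56 mod 61 = 56
56 >= 29 → RED

Answer: red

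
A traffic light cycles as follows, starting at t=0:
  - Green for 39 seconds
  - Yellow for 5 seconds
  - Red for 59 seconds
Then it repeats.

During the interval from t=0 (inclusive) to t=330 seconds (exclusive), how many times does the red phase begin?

Cycle = 39+5+59 = 103s
red phase starts at t = k*103 + 44 for k=0,1,2,...
Need k*103+44 < 330 → k < 2.777
k ∈ {0, ..., 2} → 3 starts

Answer: 3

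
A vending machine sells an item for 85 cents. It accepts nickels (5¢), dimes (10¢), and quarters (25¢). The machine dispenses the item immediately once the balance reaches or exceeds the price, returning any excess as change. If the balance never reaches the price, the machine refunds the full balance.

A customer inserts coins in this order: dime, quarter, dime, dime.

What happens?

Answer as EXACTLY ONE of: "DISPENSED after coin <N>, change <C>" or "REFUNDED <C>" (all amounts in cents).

Price: 85¢
Coin 1 (dime, 10¢): balance = 10¢
Coin 2 (quarter, 25¢): balance = 35¢
Coin 3 (dime, 10¢): balance = 45¢
Coin 4 (dime, 10¢): balance = 55¢
All coins inserted, balance 55¢ < price 85¢ → REFUND 55¢

Answer: REFUNDED 55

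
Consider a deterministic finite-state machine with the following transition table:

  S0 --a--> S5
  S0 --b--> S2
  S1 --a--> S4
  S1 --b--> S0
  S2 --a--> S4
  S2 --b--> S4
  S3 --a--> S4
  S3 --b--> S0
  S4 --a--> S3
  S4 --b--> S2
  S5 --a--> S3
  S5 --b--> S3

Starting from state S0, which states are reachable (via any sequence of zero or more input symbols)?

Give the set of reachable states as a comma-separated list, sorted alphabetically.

Answer: S0, S2, S3, S4, S5

Derivation:
BFS from S0:
  visit S0: S0--a-->S5 (new), S0--b-->S2 (new)
  visit S5: S5--a-->S3 (new), S5--b-->S3 (seen)
  visit S2: S2--a-->S4 (new), S2--b-->S4 (seen)
  visit S3: S3--a-->S4 (seen), S3--b-->S0 (seen)
  visit S4: S4--a-->S3 (seen), S4--b-->S2 (seen)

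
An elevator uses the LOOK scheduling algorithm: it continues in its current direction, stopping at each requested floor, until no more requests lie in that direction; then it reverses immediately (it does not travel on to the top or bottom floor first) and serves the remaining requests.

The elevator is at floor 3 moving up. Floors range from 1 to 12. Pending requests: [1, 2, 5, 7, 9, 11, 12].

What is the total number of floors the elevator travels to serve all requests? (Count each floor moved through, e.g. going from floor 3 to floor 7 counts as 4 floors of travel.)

Start at floor 3 moving up, LOOK stop order: [5, 7, 9, 11, 12, 2, 1]
  3 → 5: |5-3| = 2, total = 2
  5 → 7: |7-5| = 2, total = 4
  7 → 9: |9-7| = 2, total = 6
  9 → 11: |11-9| = 2, total = 8
  11 → 12: |12-11| = 1, total = 9
  12 → 2: |2-12| = 10, total = 19
  2 → 1: |1-2| = 1, total = 20

Answer: 20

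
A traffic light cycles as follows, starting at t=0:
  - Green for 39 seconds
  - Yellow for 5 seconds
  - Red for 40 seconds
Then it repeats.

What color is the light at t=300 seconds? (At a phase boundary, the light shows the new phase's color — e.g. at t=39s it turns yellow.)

Answer: red

Derivation:
Cycle length = 39 + 5 + 40 = 84s
t = 300, phase_t = 300 mod 84 = 48
48 >= 44 → RED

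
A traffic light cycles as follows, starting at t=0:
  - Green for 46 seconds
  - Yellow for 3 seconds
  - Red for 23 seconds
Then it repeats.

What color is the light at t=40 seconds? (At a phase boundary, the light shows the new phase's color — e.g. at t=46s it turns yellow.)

Cycle length = 46 + 3 + 23 = 72s
t = 40, phase_t = 40 mod 72 = 40
40 < 46 (green end) → GREEN

Answer: green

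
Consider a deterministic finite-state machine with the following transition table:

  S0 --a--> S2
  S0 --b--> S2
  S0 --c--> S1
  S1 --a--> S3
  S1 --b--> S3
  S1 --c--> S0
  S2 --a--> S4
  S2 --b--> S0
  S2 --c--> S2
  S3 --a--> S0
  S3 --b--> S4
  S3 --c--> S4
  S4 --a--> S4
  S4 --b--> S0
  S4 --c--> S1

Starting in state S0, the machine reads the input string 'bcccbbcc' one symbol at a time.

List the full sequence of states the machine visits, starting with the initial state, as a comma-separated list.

Start: S0
  read 'b': S0 --b--> S2
  read 'c': S2 --c--> S2
  read 'c': S2 --c--> S2
  read 'c': S2 --c--> S2
  read 'b': S2 --b--> S0
  read 'b': S0 --b--> S2
  read 'c': S2 --c--> S2
  read 'c': S2 --c--> S2

Answer: S0, S2, S2, S2, S2, S0, S2, S2, S2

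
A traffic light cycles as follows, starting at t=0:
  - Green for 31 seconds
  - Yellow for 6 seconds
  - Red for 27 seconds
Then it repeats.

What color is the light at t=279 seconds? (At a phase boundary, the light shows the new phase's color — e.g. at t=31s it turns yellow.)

Answer: green

Derivation:
Cycle length = 31 + 6 + 27 = 64s
t = 279, phase_t = 279 mod 64 = 23
23 < 31 (green end) → GREEN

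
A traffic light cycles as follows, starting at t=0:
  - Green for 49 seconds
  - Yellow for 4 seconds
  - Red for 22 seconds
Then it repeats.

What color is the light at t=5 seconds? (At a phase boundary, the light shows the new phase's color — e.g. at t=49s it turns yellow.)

Answer: green

Derivation:
Cycle length = 49 + 4 + 22 = 75s
t = 5, phase_t = 5 mod 75 = 5
5 < 49 (green end) → GREEN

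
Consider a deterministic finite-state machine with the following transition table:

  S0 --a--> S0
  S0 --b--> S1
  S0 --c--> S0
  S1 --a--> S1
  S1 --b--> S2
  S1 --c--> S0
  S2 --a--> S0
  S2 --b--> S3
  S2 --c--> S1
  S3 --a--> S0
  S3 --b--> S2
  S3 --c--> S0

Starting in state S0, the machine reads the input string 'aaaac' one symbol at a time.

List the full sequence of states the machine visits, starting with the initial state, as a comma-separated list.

Answer: S0, S0, S0, S0, S0, S0

Derivation:
Start: S0
  read 'a': S0 --a--> S0
  read 'a': S0 --a--> S0
  read 'a': S0 --a--> S0
  read 'a': S0 --a--> S0
  read 'c': S0 --c--> S0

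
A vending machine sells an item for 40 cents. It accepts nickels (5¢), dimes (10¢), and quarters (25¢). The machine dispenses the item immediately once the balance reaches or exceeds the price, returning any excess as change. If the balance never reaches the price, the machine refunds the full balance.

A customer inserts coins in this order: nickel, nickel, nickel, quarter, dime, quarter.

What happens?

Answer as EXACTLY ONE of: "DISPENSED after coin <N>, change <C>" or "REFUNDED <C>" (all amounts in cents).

Price: 40¢
Coin 1 (nickel, 5¢): balance = 5¢
Coin 2 (nickel, 5¢): balance = 10¢
Coin 3 (nickel, 5¢): balance = 15¢
Coin 4 (quarter, 25¢): balance = 40¢
  → balance >= price → DISPENSE, change = 40 - 40 = 0¢

Answer: DISPENSED after coin 4, change 0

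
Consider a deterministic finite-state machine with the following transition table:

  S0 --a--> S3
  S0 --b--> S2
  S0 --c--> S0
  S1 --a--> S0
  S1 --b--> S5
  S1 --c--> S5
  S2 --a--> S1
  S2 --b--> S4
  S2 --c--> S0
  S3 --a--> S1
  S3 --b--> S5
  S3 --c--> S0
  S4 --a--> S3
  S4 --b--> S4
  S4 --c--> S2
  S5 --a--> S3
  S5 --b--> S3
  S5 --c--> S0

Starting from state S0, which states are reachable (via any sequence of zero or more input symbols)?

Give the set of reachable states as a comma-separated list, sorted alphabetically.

BFS from S0:
  visit S0: S0--a-->S3 (new), S0--b-->S2 (new), S0--c-->S0 (seen)
  visit S3: S3--a-->S1 (new), S3--b-->S5 (new), S3--c-->S0 (seen)
  visit S2: S2--a-->S1 (seen), S2--b-->S4 (new), S2--c-->S0 (seen)
  visit S1: S1--a-->S0 (seen), S1--b-->S5 (seen), S1--c-->S5 (seen)
  visit S5: S5--a-->S3 (seen), S5--b-->S3 (seen), S5--c-->S0 (seen)
  visit S4: S4--a-->S3 (seen), S4--b-->S4 (seen), S4--c-->S2 (seen)

Answer: S0, S1, S2, S3, S4, S5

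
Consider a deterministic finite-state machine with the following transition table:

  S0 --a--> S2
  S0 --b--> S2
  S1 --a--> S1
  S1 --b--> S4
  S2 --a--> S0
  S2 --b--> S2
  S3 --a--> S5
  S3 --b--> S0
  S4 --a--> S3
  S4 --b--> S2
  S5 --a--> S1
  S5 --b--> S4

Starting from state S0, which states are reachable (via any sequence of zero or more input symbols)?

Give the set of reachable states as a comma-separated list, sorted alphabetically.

BFS from S0:
  visit S0: S0--a-->S2 (new), S0--b-->S2 (seen)
  visit S2: S2--a-->S0 (seen), S2--b-->S2 (seen)

Answer: S0, S2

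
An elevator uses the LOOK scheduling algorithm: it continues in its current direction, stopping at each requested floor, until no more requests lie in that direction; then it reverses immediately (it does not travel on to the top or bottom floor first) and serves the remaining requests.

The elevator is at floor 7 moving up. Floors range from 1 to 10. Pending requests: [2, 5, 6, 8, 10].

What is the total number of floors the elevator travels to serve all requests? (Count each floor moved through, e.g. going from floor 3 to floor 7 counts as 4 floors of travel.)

Start at floor 7 moving up, LOOK stop order: [8, 10, 6, 5, 2]
  7 → 8: |8-7| = 1, total = 1
  8 → 10: |10-8| = 2, total = 3
  10 → 6: |6-10| = 4, total = 7
  6 → 5: |5-6| = 1, total = 8
  5 → 2: |2-5| = 3, total = 11

Answer: 11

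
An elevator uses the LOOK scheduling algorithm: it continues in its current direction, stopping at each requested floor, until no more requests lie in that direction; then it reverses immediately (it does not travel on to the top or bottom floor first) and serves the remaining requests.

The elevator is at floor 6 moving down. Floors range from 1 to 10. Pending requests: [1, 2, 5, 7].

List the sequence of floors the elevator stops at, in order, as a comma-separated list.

Current: 6, moving DOWN
Serve below first (descending): [5, 2, 1]
Then reverse, serve above (ascending): [7]

Answer: 5, 2, 1, 7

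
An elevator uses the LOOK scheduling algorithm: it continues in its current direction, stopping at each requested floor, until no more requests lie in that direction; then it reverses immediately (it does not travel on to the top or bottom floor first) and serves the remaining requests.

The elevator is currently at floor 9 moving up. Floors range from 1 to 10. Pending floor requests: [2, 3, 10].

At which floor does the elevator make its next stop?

Answer: 10

Derivation:
Current floor: 9, direction: up
Requests above: [10]
Requests below: [2, 3]
Moving up and requests lie above → nearest above is min([10]) = 10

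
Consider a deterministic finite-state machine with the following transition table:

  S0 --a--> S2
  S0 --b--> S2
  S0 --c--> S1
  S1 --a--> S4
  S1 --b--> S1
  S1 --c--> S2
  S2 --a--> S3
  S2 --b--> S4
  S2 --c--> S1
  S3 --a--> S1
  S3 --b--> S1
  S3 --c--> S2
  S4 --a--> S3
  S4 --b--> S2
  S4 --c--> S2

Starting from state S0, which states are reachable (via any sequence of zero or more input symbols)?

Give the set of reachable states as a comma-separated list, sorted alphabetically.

BFS from S0:
  visit S0: S0--a-->S2 (new), S0--b-->S2 (seen), S0--c-->S1 (new)
  visit S2: S2--a-->S3 (new), S2--b-->S4 (new), S2--c-->S1 (seen)
  visit S1: S1--a-->S4 (seen), S1--b-->S1 (seen), S1--c-->S2 (seen)
  visit S3: S3--a-->S1 (seen), S3--b-->S1 (seen), S3--c-->S2 (seen)
  visit S4: S4--a-->S3 (seen), S4--b-->S2 (seen), S4--c-->S2 (seen)

Answer: S0, S1, S2, S3, S4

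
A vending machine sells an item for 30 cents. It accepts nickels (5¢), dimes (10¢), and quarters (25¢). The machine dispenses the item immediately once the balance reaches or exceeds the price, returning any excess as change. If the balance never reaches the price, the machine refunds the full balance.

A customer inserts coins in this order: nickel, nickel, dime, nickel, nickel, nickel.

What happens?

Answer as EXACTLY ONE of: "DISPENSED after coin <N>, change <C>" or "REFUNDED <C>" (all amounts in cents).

Price: 30¢
Coin 1 (nickel, 5¢): balance = 5¢
Coin 2 (nickel, 5¢): balance = 10¢
Coin 3 (dime, 10¢): balance = 20¢
Coin 4 (nickel, 5¢): balance = 25¢
Coin 5 (nickel, 5¢): balance = 30¢
  → balance >= price → DISPENSE, change = 30 - 30 = 0¢

Answer: DISPENSED after coin 5, change 0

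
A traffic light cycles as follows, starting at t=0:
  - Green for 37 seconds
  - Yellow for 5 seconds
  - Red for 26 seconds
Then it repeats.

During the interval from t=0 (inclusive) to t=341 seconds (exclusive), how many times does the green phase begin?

Answer: 6

Derivation:
Cycle = 37+5+26 = 68s
green phase starts at t = k*68 + 0 for k=0,1,2,...
Need k*68+0 < 341 → k < 5.015
k ∈ {0, ..., 5} → 6 starts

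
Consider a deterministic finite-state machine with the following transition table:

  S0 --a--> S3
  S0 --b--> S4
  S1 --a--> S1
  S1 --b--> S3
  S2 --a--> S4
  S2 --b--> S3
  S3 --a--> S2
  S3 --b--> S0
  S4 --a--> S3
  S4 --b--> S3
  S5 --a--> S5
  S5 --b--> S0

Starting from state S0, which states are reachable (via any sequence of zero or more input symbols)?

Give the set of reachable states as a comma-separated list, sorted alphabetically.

Answer: S0, S2, S3, S4

Derivation:
BFS from S0:
  visit S0: S0--a-->S3 (new), S0--b-->S4 (new)
  visit S3: S3--a-->S2 (new), S3--b-->S0 (seen)
  visit S4: S4--a-->S3 (seen), S4--b-->S3 (seen)
  visit S2: S2--a-->S4 (seen), S2--b-->S3 (seen)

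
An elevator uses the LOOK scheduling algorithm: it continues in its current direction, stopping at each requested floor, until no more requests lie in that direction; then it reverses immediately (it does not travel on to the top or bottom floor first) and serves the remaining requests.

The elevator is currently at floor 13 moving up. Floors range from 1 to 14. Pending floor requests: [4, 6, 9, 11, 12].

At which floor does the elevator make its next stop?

Answer: 12

Derivation:
Current floor: 13, direction: up
Requests above: []
Requests below: [4, 6, 9, 11, 12]
Moving up but no requests above → reverse; nearest below is max([4, 6, 9, 11, 12]) = 12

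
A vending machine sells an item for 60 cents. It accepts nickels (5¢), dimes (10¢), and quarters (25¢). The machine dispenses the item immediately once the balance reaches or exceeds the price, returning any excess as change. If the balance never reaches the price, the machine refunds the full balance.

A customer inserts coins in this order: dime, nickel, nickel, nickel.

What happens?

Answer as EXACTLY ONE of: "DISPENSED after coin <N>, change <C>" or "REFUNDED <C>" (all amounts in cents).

Price: 60¢
Coin 1 (dime, 10¢): balance = 10¢
Coin 2 (nickel, 5¢): balance = 15¢
Coin 3 (nickel, 5¢): balance = 20¢
Coin 4 (nickel, 5¢): balance = 25¢
All coins inserted, balance 25¢ < price 60¢ → REFUND 25¢

Answer: REFUNDED 25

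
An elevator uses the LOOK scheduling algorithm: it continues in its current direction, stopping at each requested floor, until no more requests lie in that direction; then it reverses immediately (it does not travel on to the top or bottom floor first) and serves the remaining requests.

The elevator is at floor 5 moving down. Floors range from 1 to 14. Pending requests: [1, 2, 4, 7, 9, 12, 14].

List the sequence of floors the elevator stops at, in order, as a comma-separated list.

Answer: 4, 2, 1, 7, 9, 12, 14

Derivation:
Current: 5, moving DOWN
Serve below first (descending): [4, 2, 1]
Then reverse, serve above (ascending): [7, 9, 12, 14]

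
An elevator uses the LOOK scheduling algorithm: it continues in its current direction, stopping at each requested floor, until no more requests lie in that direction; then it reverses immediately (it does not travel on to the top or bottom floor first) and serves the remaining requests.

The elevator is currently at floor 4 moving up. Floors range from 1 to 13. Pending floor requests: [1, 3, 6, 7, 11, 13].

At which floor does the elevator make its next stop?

Answer: 6

Derivation:
Current floor: 4, direction: up
Requests above: [6, 7, 11, 13]
Requests below: [1, 3]
Moving up and requests lie above → nearest above is min([6, 7, 11, 13]) = 6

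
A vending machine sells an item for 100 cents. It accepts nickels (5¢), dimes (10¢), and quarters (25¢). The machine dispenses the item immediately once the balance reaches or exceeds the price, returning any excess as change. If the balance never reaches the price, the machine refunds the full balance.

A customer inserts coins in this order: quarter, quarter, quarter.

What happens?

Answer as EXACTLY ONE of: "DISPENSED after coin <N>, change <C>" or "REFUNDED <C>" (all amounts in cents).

Price: 100¢
Coin 1 (quarter, 25¢): balance = 25¢
Coin 2 (quarter, 25¢): balance = 50¢
Coin 3 (quarter, 25¢): balance = 75¢
All coins inserted, balance 75¢ < price 100¢ → REFUND 75¢

Answer: REFUNDED 75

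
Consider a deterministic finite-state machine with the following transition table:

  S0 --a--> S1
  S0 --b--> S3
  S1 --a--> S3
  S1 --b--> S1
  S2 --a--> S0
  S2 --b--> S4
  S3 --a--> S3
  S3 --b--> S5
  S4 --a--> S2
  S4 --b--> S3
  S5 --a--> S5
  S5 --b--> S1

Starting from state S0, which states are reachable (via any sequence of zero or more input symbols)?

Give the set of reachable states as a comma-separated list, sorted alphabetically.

BFS from S0:
  visit S0: S0--a-->S1 (new), S0--b-->S3 (new)
  visit S1: S1--a-->S3 (seen), S1--b-->S1 (seen)
  visit S3: S3--a-->S3 (seen), S3--b-->S5 (new)
  visit S5: S5--a-->S5 (seen), S5--b-->S1 (seen)

Answer: S0, S1, S3, S5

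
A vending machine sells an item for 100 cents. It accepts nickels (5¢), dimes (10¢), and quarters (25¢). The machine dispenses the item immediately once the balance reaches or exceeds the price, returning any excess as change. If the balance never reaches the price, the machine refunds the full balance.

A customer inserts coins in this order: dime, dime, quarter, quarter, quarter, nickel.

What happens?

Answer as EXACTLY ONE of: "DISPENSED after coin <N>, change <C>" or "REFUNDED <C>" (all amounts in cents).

Answer: DISPENSED after coin 6, change 0

Derivation:
Price: 100¢
Coin 1 (dime, 10¢): balance = 10¢
Coin 2 (dime, 10¢): balance = 20¢
Coin 3 (quarter, 25¢): balance = 45¢
Coin 4 (quarter, 25¢): balance = 70¢
Coin 5 (quarter, 25¢): balance = 95¢
Coin 6 (nickel, 5¢): balance = 100¢
  → balance >= price → DISPENSE, change = 100 - 100 = 0¢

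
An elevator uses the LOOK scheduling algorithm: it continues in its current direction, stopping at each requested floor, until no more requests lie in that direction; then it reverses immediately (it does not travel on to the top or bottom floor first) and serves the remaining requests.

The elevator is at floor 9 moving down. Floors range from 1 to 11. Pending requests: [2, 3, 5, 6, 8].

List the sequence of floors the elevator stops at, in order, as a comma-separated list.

Answer: 8, 6, 5, 3, 2

Derivation:
Current: 9, moving DOWN
Serve below first (descending): [8, 6, 5, 3, 2]
Then reverse, serve above (ascending): []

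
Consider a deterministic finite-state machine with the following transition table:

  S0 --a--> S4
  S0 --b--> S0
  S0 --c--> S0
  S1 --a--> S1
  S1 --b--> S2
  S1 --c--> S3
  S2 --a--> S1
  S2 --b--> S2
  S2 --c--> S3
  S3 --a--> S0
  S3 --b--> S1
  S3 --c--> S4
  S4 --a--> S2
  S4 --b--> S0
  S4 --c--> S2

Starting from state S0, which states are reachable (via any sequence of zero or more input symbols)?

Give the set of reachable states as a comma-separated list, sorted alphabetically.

BFS from S0:
  visit S0: S0--a-->S4 (new), S0--b-->S0 (seen), S0--c-->S0 (seen)
  visit S4: S4--a-->S2 (new), S4--b-->S0 (seen), S4--c-->S2 (seen)
  visit S2: S2--a-->S1 (new), S2--b-->S2 (seen), S2--c-->S3 (new)
  visit S1: S1--a-->S1 (seen), S1--b-->S2 (seen), S1--c-->S3 (seen)
  visit S3: S3--a-->S0 (seen), S3--b-->S1 (seen), S3--c-->S4 (seen)

Answer: S0, S1, S2, S3, S4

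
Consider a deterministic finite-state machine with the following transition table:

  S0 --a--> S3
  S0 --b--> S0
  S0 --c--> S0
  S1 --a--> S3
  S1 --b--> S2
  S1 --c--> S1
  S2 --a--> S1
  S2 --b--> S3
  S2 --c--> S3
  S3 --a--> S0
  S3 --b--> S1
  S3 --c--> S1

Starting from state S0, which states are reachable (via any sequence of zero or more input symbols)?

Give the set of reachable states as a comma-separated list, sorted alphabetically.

Answer: S0, S1, S2, S3

Derivation:
BFS from S0:
  visit S0: S0--a-->S3 (new), S0--b-->S0 (seen), S0--c-->S0 (seen)
  visit S3: S3--a-->S0 (seen), S3--b-->S1 (new), S3--c-->S1 (seen)
  visit S1: S1--a-->S3 (seen), S1--b-->S2 (new), S1--c-->S1 (seen)
  visit S2: S2--a-->S1 (seen), S2--b-->S3 (seen), S2--c-->S3 (seen)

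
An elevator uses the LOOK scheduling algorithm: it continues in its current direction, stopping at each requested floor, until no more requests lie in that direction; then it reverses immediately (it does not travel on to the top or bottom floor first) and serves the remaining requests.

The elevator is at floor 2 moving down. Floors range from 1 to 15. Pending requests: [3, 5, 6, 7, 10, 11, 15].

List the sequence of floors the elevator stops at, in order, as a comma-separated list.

Answer: 3, 5, 6, 7, 10, 11, 15

Derivation:
Current: 2, moving DOWN
Serve below first (descending): []
Then reverse, serve above (ascending): [3, 5, 6, 7, 10, 11, 15]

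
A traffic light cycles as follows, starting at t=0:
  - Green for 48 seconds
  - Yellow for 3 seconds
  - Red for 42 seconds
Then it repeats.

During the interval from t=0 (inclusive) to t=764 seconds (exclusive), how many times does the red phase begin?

Cycle = 48+3+42 = 93s
red phase starts at t = k*93 + 51 for k=0,1,2,...
Need k*93+51 < 764 → k < 7.667
k ∈ {0, ..., 7} → 8 starts

Answer: 8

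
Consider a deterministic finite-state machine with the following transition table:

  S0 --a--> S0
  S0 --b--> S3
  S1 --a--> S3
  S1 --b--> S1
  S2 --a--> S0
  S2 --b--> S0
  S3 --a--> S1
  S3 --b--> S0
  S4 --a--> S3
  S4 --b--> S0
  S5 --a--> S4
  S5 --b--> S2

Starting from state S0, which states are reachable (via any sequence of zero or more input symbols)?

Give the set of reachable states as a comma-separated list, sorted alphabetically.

BFS from S0:
  visit S0: S0--a-->S0 (seen), S0--b-->S3 (new)
  visit S3: S3--a-->S1 (new), S3--b-->S0 (seen)
  visit S1: S1--a-->S3 (seen), S1--b-->S1 (seen)

Answer: S0, S1, S3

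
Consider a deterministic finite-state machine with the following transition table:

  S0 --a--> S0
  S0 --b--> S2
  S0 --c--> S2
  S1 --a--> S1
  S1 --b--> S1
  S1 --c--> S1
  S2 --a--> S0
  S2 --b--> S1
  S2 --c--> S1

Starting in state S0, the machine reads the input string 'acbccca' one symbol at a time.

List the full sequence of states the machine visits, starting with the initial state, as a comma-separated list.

Start: S0
  read 'a': S0 --a--> S0
  read 'c': S0 --c--> S2
  read 'b': S2 --b--> S1
  read 'c': S1 --c--> S1
  read 'c': S1 --c--> S1
  read 'c': S1 --c--> S1
  read 'a': S1 --a--> S1

Answer: S0, S0, S2, S1, S1, S1, S1, S1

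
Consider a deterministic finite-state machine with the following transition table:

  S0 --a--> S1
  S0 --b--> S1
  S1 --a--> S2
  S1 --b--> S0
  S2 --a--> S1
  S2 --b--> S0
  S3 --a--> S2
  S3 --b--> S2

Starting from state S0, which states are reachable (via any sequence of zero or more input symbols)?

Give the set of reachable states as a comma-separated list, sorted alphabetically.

Answer: S0, S1, S2

Derivation:
BFS from S0:
  visit S0: S0--a-->S1 (new), S0--b-->S1 (seen)
  visit S1: S1--a-->S2 (new), S1--b-->S0 (seen)
  visit S2: S2--a-->S1 (seen), S2--b-->S0 (seen)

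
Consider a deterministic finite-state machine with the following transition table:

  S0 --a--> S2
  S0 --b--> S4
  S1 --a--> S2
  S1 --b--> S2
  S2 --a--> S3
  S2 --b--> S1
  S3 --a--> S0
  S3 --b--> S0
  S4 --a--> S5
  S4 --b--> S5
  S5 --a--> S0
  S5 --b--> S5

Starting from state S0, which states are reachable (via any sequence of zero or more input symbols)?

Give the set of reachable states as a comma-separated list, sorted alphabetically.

Answer: S0, S1, S2, S3, S4, S5

Derivation:
BFS from S0:
  visit S0: S0--a-->S2 (new), S0--b-->S4 (new)
  visit S2: S2--a-->S3 (new), S2--b-->S1 (new)
  visit S4: S4--a-->S5 (new), S4--b-->S5 (seen)
  visit S3: S3--a-->S0 (seen), S3--b-->S0 (seen)
  visit S1: S1--a-->S2 (seen), S1--b-->S2 (seen)
  visit S5: S5--a-->S0 (seen), S5--b-->S5 (seen)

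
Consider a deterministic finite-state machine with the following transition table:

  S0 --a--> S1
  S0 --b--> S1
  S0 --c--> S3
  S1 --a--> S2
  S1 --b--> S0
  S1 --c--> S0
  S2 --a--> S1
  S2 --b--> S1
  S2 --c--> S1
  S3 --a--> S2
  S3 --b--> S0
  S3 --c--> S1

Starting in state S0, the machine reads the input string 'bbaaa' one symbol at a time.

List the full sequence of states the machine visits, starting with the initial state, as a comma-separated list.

Start: S0
  read 'b': S0 --b--> S1
  read 'b': S1 --b--> S0
  read 'a': S0 --a--> S1
  read 'a': S1 --a--> S2
  read 'a': S2 --a--> S1

Answer: S0, S1, S0, S1, S2, S1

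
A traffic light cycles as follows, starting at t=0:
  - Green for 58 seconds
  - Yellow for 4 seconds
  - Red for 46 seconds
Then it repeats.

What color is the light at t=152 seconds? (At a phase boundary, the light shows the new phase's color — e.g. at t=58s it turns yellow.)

Cycle length = 58 + 4 + 46 = 108s
t = 152, phase_t = 152 mod 108 = 44
44 < 58 (green end) → GREEN

Answer: green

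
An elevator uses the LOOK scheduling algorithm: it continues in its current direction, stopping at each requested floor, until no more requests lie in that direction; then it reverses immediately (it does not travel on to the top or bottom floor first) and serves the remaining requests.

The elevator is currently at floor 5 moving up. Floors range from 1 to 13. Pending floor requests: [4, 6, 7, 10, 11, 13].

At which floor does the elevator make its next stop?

Answer: 6

Derivation:
Current floor: 5, direction: up
Requests above: [6, 7, 10, 11, 13]
Requests below: [4]
Moving up and requests lie above → nearest above is min([6, 7, 10, 11, 13]) = 6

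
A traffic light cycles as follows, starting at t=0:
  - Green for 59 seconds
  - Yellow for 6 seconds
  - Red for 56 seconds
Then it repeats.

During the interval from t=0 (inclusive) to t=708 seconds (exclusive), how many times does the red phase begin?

Answer: 6

Derivation:
Cycle = 59+6+56 = 121s
red phase starts at t = k*121 + 65 for k=0,1,2,...
Need k*121+65 < 708 → k < 5.314
k ∈ {0, ..., 5} → 6 starts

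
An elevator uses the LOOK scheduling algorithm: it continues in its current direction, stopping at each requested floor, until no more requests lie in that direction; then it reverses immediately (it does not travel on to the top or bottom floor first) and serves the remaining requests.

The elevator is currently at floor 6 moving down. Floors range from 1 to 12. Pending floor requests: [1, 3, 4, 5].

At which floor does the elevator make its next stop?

Current floor: 6, direction: down
Requests above: []
Requests below: [1, 3, 4, 5]
Moving down and requests lie below → nearest below is max([1, 3, 4, 5]) = 5

Answer: 5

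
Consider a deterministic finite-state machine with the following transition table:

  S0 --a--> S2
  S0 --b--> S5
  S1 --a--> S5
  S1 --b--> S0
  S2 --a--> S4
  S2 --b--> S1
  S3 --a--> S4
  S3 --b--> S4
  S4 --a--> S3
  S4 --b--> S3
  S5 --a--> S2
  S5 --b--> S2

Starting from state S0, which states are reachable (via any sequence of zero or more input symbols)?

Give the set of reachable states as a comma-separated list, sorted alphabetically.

BFS from S0:
  visit S0: S0--a-->S2 (new), S0--b-->S5 (new)
  visit S2: S2--a-->S4 (new), S2--b-->S1 (new)
  visit S5: S5--a-->S2 (seen), S5--b-->S2 (seen)
  visit S4: S4--a-->S3 (new), S4--b-->S3 (seen)
  visit S1: S1--a-->S5 (seen), S1--b-->S0 (seen)
  visit S3: S3--a-->S4 (seen), S3--b-->S4 (seen)

Answer: S0, S1, S2, S3, S4, S5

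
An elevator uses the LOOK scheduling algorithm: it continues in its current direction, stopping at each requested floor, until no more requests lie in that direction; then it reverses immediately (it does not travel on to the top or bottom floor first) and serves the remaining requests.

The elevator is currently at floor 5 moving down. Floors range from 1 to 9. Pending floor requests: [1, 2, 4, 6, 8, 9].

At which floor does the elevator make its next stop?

Current floor: 5, direction: down
Requests above: [6, 8, 9]
Requests below: [1, 2, 4]
Moving down and requests lie below → nearest below is max([1, 2, 4]) = 4

Answer: 4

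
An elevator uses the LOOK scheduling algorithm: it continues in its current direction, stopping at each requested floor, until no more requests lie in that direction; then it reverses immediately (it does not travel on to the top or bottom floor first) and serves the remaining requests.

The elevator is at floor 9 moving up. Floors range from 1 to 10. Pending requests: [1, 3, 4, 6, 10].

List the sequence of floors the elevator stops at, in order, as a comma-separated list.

Answer: 10, 6, 4, 3, 1

Derivation:
Current: 9, moving UP
Serve above first (ascending): [10]
Then reverse, serve below (descending): [6, 4, 3, 1]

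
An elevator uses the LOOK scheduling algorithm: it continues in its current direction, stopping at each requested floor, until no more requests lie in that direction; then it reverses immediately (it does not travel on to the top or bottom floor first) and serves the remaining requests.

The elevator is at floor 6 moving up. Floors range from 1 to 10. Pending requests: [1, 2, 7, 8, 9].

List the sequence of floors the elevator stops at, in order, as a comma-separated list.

Current: 6, moving UP
Serve above first (ascending): [7, 8, 9]
Then reverse, serve below (descending): [2, 1]

Answer: 7, 8, 9, 2, 1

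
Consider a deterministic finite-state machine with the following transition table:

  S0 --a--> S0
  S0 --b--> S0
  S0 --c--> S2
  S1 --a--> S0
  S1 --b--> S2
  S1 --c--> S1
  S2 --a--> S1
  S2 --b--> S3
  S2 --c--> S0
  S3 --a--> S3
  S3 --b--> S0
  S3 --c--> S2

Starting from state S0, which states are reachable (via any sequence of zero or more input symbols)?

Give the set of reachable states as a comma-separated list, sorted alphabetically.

BFS from S0:
  visit S0: S0--a-->S0 (seen), S0--b-->S0 (seen), S0--c-->S2 (new)
  visit S2: S2--a-->S1 (new), S2--b-->S3 (new), S2--c-->S0 (seen)
  visit S1: S1--a-->S0 (seen), S1--b-->S2 (seen), S1--c-->S1 (seen)
  visit S3: S3--a-->S3 (seen), S3--b-->S0 (seen), S3--c-->S2 (seen)

Answer: S0, S1, S2, S3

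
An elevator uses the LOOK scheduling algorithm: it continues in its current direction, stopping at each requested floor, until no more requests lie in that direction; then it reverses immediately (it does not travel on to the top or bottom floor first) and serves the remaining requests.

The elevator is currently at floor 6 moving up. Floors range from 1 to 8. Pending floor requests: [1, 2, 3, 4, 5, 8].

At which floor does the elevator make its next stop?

Answer: 8

Derivation:
Current floor: 6, direction: up
Requests above: [8]
Requests below: [1, 2, 3, 4, 5]
Moving up and requests lie above → nearest above is min([8]) = 8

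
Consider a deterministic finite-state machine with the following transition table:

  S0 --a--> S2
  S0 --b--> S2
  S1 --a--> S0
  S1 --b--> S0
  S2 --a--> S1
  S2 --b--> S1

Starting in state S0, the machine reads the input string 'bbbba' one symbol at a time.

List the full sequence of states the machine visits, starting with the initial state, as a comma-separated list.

Answer: S0, S2, S1, S0, S2, S1

Derivation:
Start: S0
  read 'b': S0 --b--> S2
  read 'b': S2 --b--> S1
  read 'b': S1 --b--> S0
  read 'b': S0 --b--> S2
  read 'a': S2 --a--> S1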